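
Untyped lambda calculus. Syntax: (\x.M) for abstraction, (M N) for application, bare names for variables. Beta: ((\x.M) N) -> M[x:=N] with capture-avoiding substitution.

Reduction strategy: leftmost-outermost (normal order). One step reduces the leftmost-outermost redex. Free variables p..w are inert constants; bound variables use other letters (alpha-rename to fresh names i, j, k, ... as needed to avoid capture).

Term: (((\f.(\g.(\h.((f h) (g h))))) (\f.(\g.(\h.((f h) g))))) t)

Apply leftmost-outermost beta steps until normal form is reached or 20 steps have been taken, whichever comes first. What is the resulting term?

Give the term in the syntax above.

Step 0: (((\f.(\g.(\h.((f h) (g h))))) (\f.(\g.(\h.((f h) g))))) t)
Step 1: ((\g.(\h.(((\f.(\g.(\h.((f h) g)))) h) (g h)))) t)
Step 2: (\h.(((\f.(\g.(\h.((f h) g)))) h) (t h)))
Step 3: (\h.((\g.(\i.((h i) g))) (t h)))
Step 4: (\h.(\i.((h i) (t h))))

Answer: (\h.(\i.((h i) (t h))))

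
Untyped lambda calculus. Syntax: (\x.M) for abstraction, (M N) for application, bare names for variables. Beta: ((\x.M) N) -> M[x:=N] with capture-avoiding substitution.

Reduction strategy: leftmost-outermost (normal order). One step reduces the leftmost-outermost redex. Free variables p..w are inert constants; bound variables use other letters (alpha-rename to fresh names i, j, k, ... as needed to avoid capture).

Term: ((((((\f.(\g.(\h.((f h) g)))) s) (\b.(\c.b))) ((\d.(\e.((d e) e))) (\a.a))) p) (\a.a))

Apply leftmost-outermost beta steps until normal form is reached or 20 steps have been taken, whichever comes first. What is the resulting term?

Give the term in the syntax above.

Step 0: ((((((\f.(\g.(\h.((f h) g)))) s) (\b.(\c.b))) ((\d.(\e.((d e) e))) (\a.a))) p) (\a.a))
Step 1: (((((\g.(\h.((s h) g))) (\b.(\c.b))) ((\d.(\e.((d e) e))) (\a.a))) p) (\a.a))
Step 2: ((((\h.((s h) (\b.(\c.b)))) ((\d.(\e.((d e) e))) (\a.a))) p) (\a.a))
Step 3: ((((s ((\d.(\e.((d e) e))) (\a.a))) (\b.(\c.b))) p) (\a.a))
Step 4: ((((s (\e.(((\a.a) e) e))) (\b.(\c.b))) p) (\a.a))
Step 5: ((((s (\e.(e e))) (\b.(\c.b))) p) (\a.a))

Answer: ((((s (\e.(e e))) (\b.(\c.b))) p) (\a.a))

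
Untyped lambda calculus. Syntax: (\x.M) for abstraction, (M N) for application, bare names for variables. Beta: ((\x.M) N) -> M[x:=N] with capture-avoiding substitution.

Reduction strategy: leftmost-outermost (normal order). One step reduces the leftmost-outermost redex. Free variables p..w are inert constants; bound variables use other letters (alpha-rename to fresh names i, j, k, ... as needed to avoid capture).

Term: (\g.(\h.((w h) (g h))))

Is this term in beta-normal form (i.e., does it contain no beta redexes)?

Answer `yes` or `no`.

Term: (\g.(\h.((w h) (g h))))
No beta redexes found.

Answer: yes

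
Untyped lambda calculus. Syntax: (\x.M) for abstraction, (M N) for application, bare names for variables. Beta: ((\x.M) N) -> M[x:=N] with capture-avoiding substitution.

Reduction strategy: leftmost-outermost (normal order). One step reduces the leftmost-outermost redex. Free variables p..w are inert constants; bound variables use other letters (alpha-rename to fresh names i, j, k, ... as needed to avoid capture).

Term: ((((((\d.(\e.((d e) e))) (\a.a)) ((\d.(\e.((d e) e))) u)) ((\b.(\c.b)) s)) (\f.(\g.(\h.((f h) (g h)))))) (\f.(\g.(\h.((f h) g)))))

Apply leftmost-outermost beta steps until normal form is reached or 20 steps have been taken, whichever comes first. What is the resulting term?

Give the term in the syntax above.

Answer: (((((u (\e.((u e) e))) (\e.((u e) e))) (\c.s)) (\f.(\g.(\h.((f h) (g h)))))) (\f.(\g.(\h.((f h) g)))))

Derivation:
Step 0: ((((((\d.(\e.((d e) e))) (\a.a)) ((\d.(\e.((d e) e))) u)) ((\b.(\c.b)) s)) (\f.(\g.(\h.((f h) (g h)))))) (\f.(\g.(\h.((f h) g)))))
Step 1: (((((\e.(((\a.a) e) e)) ((\d.(\e.((d e) e))) u)) ((\b.(\c.b)) s)) (\f.(\g.(\h.((f h) (g h)))))) (\f.(\g.(\h.((f h) g)))))
Step 2: ((((((\a.a) ((\d.(\e.((d e) e))) u)) ((\d.(\e.((d e) e))) u)) ((\b.(\c.b)) s)) (\f.(\g.(\h.((f h) (g h)))))) (\f.(\g.(\h.((f h) g)))))
Step 3: ((((((\d.(\e.((d e) e))) u) ((\d.(\e.((d e) e))) u)) ((\b.(\c.b)) s)) (\f.(\g.(\h.((f h) (g h)))))) (\f.(\g.(\h.((f h) g)))))
Step 4: (((((\e.((u e) e)) ((\d.(\e.((d e) e))) u)) ((\b.(\c.b)) s)) (\f.(\g.(\h.((f h) (g h)))))) (\f.(\g.(\h.((f h) g)))))
Step 5: (((((u ((\d.(\e.((d e) e))) u)) ((\d.(\e.((d e) e))) u)) ((\b.(\c.b)) s)) (\f.(\g.(\h.((f h) (g h)))))) (\f.(\g.(\h.((f h) g)))))
Step 6: (((((u (\e.((u e) e))) ((\d.(\e.((d e) e))) u)) ((\b.(\c.b)) s)) (\f.(\g.(\h.((f h) (g h)))))) (\f.(\g.(\h.((f h) g)))))
Step 7: (((((u (\e.((u e) e))) (\e.((u e) e))) ((\b.(\c.b)) s)) (\f.(\g.(\h.((f h) (g h)))))) (\f.(\g.(\h.((f h) g)))))
Step 8: (((((u (\e.((u e) e))) (\e.((u e) e))) (\c.s)) (\f.(\g.(\h.((f h) (g h)))))) (\f.(\g.(\h.((f h) g)))))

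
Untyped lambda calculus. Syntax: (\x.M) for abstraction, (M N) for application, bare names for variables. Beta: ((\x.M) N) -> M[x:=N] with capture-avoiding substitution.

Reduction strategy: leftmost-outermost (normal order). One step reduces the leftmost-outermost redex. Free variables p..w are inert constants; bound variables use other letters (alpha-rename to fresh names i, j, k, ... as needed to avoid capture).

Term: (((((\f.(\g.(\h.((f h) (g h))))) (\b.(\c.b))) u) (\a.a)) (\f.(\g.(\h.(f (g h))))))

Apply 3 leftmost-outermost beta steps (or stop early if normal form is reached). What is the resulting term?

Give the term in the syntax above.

Answer: ((((\b.(\c.b)) (\a.a)) (u (\a.a))) (\f.(\g.(\h.(f (g h))))))

Derivation:
Step 0: (((((\f.(\g.(\h.((f h) (g h))))) (\b.(\c.b))) u) (\a.a)) (\f.(\g.(\h.(f (g h))))))
Step 1: ((((\g.(\h.(((\b.(\c.b)) h) (g h)))) u) (\a.a)) (\f.(\g.(\h.(f (g h))))))
Step 2: (((\h.(((\b.(\c.b)) h) (u h))) (\a.a)) (\f.(\g.(\h.(f (g h))))))
Step 3: ((((\b.(\c.b)) (\a.a)) (u (\a.a))) (\f.(\g.(\h.(f (g h))))))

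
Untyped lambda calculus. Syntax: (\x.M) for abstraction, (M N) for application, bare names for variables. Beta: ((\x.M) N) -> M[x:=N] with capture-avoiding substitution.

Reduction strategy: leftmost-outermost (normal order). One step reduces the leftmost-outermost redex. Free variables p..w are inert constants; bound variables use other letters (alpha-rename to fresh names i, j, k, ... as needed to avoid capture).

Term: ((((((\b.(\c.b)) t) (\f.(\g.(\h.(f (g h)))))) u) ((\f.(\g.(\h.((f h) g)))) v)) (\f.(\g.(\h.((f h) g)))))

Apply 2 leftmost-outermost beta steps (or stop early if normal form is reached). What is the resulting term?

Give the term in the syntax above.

Answer: (((t u) ((\f.(\g.(\h.((f h) g)))) v)) (\f.(\g.(\h.((f h) g)))))

Derivation:
Step 0: ((((((\b.(\c.b)) t) (\f.(\g.(\h.(f (g h)))))) u) ((\f.(\g.(\h.((f h) g)))) v)) (\f.(\g.(\h.((f h) g)))))
Step 1: (((((\c.t) (\f.(\g.(\h.(f (g h)))))) u) ((\f.(\g.(\h.((f h) g)))) v)) (\f.(\g.(\h.((f h) g)))))
Step 2: (((t u) ((\f.(\g.(\h.((f h) g)))) v)) (\f.(\g.(\h.((f h) g)))))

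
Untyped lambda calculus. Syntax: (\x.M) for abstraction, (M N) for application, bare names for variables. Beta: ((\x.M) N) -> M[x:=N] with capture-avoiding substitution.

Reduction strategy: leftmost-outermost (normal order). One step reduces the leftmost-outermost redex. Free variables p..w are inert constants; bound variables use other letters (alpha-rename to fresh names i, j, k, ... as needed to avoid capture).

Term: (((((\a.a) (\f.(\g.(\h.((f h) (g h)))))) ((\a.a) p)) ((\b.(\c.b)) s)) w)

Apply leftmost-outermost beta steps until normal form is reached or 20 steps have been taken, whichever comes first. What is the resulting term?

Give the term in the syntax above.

Answer: ((p w) s)

Derivation:
Step 0: (((((\a.a) (\f.(\g.(\h.((f h) (g h)))))) ((\a.a) p)) ((\b.(\c.b)) s)) w)
Step 1: ((((\f.(\g.(\h.((f h) (g h))))) ((\a.a) p)) ((\b.(\c.b)) s)) w)
Step 2: (((\g.(\h.((((\a.a) p) h) (g h)))) ((\b.(\c.b)) s)) w)
Step 3: ((\h.((((\a.a) p) h) (((\b.(\c.b)) s) h))) w)
Step 4: ((((\a.a) p) w) (((\b.(\c.b)) s) w))
Step 5: ((p w) (((\b.(\c.b)) s) w))
Step 6: ((p w) ((\c.s) w))
Step 7: ((p w) s)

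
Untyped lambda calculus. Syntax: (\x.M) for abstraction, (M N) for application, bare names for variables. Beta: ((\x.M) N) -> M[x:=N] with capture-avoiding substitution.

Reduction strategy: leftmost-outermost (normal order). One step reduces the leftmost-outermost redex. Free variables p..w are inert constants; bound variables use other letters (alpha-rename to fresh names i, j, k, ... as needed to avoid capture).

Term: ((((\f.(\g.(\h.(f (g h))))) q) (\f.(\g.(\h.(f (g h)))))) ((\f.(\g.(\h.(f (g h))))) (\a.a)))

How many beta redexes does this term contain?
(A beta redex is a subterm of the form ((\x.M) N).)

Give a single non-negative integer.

Answer: 2

Derivation:
Term: ((((\f.(\g.(\h.(f (g h))))) q) (\f.(\g.(\h.(f (g h)))))) ((\f.(\g.(\h.(f (g h))))) (\a.a)))
  Redex: ((\f.(\g.(\h.(f (g h))))) q)
  Redex: ((\f.(\g.(\h.(f (g h))))) (\a.a))
Total redexes: 2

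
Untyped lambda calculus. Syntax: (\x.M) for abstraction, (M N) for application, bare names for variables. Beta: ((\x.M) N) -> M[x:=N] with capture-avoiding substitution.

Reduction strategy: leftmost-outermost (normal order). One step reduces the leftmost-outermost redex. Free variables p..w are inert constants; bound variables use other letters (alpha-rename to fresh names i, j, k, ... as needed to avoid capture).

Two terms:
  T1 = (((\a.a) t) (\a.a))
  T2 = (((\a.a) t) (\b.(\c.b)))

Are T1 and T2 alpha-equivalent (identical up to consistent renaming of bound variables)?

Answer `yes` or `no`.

Answer: no

Derivation:
Term 1: (((\a.a) t) (\a.a))
Term 2: (((\a.a) t) (\b.(\c.b)))
Alpha-equivalence: compare structure up to binder renaming.
Result: False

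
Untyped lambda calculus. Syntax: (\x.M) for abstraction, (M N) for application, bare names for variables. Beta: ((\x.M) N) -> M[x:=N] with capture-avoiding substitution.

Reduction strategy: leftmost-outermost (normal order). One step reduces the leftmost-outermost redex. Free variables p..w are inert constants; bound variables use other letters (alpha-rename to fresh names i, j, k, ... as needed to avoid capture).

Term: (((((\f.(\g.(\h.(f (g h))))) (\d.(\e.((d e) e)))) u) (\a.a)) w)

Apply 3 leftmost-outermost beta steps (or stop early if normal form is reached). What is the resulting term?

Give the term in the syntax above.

Answer: (((\d.(\e.((d e) e))) (u (\a.a))) w)

Derivation:
Step 0: (((((\f.(\g.(\h.(f (g h))))) (\d.(\e.((d e) e)))) u) (\a.a)) w)
Step 1: ((((\g.(\h.((\d.(\e.((d e) e))) (g h)))) u) (\a.a)) w)
Step 2: (((\h.((\d.(\e.((d e) e))) (u h))) (\a.a)) w)
Step 3: (((\d.(\e.((d e) e))) (u (\a.a))) w)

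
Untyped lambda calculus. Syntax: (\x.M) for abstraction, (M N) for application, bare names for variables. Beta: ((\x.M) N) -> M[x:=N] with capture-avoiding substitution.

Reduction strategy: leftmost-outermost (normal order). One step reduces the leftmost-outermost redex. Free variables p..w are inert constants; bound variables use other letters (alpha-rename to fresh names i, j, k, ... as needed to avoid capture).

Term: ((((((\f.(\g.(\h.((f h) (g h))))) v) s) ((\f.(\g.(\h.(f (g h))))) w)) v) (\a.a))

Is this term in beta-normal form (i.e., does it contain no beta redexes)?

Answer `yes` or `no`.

Answer: no

Derivation:
Term: ((((((\f.(\g.(\h.((f h) (g h))))) v) s) ((\f.(\g.(\h.(f (g h))))) w)) v) (\a.a))
Found 2 beta redex(es).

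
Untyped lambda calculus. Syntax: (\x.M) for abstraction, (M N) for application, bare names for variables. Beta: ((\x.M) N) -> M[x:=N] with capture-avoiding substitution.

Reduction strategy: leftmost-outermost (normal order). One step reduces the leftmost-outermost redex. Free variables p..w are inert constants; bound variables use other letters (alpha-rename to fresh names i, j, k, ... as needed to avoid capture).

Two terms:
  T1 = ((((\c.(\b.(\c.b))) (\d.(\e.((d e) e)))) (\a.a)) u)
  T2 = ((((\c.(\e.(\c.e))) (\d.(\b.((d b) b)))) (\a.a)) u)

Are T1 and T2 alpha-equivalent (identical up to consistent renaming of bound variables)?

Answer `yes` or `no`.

Answer: yes

Derivation:
Term 1: ((((\c.(\b.(\c.b))) (\d.(\e.((d e) e)))) (\a.a)) u)
Term 2: ((((\c.(\e.(\c.e))) (\d.(\b.((d b) b)))) (\a.a)) u)
Alpha-equivalence: compare structure up to binder renaming.
Result: True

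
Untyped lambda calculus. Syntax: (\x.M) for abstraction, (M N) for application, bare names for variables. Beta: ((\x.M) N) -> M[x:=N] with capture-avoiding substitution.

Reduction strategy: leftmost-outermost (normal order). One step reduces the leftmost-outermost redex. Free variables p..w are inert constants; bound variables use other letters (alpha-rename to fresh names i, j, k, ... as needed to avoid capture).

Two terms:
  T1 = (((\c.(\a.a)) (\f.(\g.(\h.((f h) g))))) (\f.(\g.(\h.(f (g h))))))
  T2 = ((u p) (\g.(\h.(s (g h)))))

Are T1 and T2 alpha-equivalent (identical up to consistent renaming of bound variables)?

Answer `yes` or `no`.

Term 1: (((\c.(\a.a)) (\f.(\g.(\h.((f h) g))))) (\f.(\g.(\h.(f (g h))))))
Term 2: ((u p) (\g.(\h.(s (g h)))))
Alpha-equivalence: compare structure up to binder renaming.
Result: False

Answer: no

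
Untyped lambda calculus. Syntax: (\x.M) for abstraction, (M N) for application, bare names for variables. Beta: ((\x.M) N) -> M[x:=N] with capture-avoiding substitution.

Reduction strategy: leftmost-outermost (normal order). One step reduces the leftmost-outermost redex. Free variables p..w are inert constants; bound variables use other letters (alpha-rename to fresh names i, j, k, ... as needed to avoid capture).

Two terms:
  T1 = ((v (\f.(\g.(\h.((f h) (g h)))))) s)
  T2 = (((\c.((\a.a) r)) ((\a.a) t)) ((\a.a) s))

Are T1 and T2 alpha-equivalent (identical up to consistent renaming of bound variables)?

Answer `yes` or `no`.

Term 1: ((v (\f.(\g.(\h.((f h) (g h)))))) s)
Term 2: (((\c.((\a.a) r)) ((\a.a) t)) ((\a.a) s))
Alpha-equivalence: compare structure up to binder renaming.
Result: False

Answer: no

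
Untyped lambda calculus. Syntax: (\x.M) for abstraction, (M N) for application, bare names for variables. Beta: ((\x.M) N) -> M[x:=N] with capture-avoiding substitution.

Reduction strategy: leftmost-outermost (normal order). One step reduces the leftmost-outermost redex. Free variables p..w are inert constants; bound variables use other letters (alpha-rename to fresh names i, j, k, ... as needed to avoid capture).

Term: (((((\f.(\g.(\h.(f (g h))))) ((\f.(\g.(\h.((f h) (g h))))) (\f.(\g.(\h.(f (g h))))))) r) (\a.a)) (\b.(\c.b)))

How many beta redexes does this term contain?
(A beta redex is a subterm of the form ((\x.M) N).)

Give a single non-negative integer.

Answer: 2

Derivation:
Term: (((((\f.(\g.(\h.(f (g h))))) ((\f.(\g.(\h.((f h) (g h))))) (\f.(\g.(\h.(f (g h))))))) r) (\a.a)) (\b.(\c.b)))
  Redex: ((\f.(\g.(\h.(f (g h))))) ((\f.(\g.(\h.((f h) (g h))))) (\f.(\g.(\h.(f (g h)))))))
  Redex: ((\f.(\g.(\h.((f h) (g h))))) (\f.(\g.(\h.(f (g h))))))
Total redexes: 2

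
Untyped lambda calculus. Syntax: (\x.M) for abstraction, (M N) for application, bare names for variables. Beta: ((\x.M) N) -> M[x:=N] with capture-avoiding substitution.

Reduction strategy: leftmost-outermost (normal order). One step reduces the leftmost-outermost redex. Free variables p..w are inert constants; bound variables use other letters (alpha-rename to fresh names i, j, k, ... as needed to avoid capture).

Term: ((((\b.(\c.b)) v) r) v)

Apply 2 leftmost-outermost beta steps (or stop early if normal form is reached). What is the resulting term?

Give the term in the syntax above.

Answer: (v v)

Derivation:
Step 0: ((((\b.(\c.b)) v) r) v)
Step 1: (((\c.v) r) v)
Step 2: (v v)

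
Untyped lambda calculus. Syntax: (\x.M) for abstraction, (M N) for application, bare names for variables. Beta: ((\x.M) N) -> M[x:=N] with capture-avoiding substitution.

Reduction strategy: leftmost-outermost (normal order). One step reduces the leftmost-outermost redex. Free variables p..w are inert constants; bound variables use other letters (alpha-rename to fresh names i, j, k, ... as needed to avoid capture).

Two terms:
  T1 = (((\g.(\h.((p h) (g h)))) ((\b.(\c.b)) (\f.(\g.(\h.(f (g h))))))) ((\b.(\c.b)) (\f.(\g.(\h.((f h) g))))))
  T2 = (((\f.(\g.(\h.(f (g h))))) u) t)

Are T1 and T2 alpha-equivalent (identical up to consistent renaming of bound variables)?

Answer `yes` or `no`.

Term 1: (((\g.(\h.((p h) (g h)))) ((\b.(\c.b)) (\f.(\g.(\h.(f (g h))))))) ((\b.(\c.b)) (\f.(\g.(\h.((f h) g))))))
Term 2: (((\f.(\g.(\h.(f (g h))))) u) t)
Alpha-equivalence: compare structure up to binder renaming.
Result: False

Answer: no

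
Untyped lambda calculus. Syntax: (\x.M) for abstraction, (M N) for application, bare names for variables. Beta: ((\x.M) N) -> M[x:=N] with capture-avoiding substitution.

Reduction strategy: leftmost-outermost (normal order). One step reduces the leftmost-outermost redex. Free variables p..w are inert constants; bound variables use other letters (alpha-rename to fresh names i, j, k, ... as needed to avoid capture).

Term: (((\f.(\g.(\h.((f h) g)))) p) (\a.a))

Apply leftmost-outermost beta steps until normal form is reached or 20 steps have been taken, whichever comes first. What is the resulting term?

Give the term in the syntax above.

Answer: (\h.((p h) (\a.a)))

Derivation:
Step 0: (((\f.(\g.(\h.((f h) g)))) p) (\a.a))
Step 1: ((\g.(\h.((p h) g))) (\a.a))
Step 2: (\h.((p h) (\a.a)))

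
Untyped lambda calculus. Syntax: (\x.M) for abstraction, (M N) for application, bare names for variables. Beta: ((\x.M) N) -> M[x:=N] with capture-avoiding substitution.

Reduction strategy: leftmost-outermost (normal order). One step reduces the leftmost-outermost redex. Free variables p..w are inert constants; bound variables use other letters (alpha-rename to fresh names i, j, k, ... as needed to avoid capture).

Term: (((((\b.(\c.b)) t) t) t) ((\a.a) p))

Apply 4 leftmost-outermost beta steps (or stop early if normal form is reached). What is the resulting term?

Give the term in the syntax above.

Answer: ((t t) p)

Derivation:
Step 0: (((((\b.(\c.b)) t) t) t) ((\a.a) p))
Step 1: ((((\c.t) t) t) ((\a.a) p))
Step 2: ((t t) ((\a.a) p))
Step 3: ((t t) p)
Step 4: (normal form reached)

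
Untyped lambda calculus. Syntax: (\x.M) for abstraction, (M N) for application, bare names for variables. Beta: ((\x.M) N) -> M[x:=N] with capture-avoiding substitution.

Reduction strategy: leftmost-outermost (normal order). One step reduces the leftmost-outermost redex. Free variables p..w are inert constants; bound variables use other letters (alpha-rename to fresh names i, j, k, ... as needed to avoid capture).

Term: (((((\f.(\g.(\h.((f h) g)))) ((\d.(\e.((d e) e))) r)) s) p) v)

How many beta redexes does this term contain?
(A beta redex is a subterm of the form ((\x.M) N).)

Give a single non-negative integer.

Answer: 2

Derivation:
Term: (((((\f.(\g.(\h.((f h) g)))) ((\d.(\e.((d e) e))) r)) s) p) v)
  Redex: ((\f.(\g.(\h.((f h) g)))) ((\d.(\e.((d e) e))) r))
  Redex: ((\d.(\e.((d e) e))) r)
Total redexes: 2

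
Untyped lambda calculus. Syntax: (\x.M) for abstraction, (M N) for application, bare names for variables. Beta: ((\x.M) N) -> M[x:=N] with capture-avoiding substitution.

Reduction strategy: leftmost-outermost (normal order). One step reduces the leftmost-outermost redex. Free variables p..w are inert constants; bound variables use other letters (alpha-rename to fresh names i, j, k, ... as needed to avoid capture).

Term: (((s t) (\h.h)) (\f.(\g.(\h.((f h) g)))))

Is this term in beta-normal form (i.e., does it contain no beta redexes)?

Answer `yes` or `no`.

Term: (((s t) (\h.h)) (\f.(\g.(\h.((f h) g)))))
No beta redexes found.

Answer: yes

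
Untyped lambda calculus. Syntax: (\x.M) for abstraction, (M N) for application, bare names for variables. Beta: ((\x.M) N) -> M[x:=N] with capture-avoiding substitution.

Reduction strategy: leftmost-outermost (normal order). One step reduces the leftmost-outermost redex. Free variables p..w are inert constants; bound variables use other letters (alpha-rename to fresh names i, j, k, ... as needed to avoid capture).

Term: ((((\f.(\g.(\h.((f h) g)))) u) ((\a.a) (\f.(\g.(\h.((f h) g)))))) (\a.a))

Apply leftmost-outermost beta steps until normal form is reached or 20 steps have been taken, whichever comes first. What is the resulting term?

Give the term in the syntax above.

Answer: ((u (\a.a)) (\f.(\g.(\h.((f h) g)))))

Derivation:
Step 0: ((((\f.(\g.(\h.((f h) g)))) u) ((\a.a) (\f.(\g.(\h.((f h) g)))))) (\a.a))
Step 1: (((\g.(\h.((u h) g))) ((\a.a) (\f.(\g.(\h.((f h) g)))))) (\a.a))
Step 2: ((\h.((u h) ((\a.a) (\f.(\g.(\h.((f h) g))))))) (\a.a))
Step 3: ((u (\a.a)) ((\a.a) (\f.(\g.(\h.((f h) g))))))
Step 4: ((u (\a.a)) (\f.(\g.(\h.((f h) g)))))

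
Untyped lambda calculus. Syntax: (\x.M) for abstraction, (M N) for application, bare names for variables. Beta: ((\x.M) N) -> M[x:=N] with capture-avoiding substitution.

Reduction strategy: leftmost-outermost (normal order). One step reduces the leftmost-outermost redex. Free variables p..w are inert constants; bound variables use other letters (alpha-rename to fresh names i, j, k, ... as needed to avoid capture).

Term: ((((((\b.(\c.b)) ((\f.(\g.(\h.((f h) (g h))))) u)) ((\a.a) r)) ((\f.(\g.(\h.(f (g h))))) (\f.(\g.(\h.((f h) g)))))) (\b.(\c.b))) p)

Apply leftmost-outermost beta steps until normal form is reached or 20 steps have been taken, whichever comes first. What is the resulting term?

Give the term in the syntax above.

Answer: (((u (\b.(\c.b))) (\h.(\g.(\i.(h g))))) p)

Derivation:
Step 0: ((((((\b.(\c.b)) ((\f.(\g.(\h.((f h) (g h))))) u)) ((\a.a) r)) ((\f.(\g.(\h.(f (g h))))) (\f.(\g.(\h.((f h) g)))))) (\b.(\c.b))) p)
Step 1: (((((\c.((\f.(\g.(\h.((f h) (g h))))) u)) ((\a.a) r)) ((\f.(\g.(\h.(f (g h))))) (\f.(\g.(\h.((f h) g)))))) (\b.(\c.b))) p)
Step 2: (((((\f.(\g.(\h.((f h) (g h))))) u) ((\f.(\g.(\h.(f (g h))))) (\f.(\g.(\h.((f h) g)))))) (\b.(\c.b))) p)
Step 3: ((((\g.(\h.((u h) (g h)))) ((\f.(\g.(\h.(f (g h))))) (\f.(\g.(\h.((f h) g)))))) (\b.(\c.b))) p)
Step 4: (((\h.((u h) (((\f.(\g.(\h.(f (g h))))) (\f.(\g.(\h.((f h) g))))) h))) (\b.(\c.b))) p)
Step 5: (((u (\b.(\c.b))) (((\f.(\g.(\h.(f (g h))))) (\f.(\g.(\h.((f h) g))))) (\b.(\c.b)))) p)
Step 6: (((u (\b.(\c.b))) ((\g.(\h.((\f.(\g.(\h.((f h) g)))) (g h)))) (\b.(\c.b)))) p)
Step 7: (((u (\b.(\c.b))) (\h.((\f.(\g.(\h.((f h) g)))) ((\b.(\c.b)) h)))) p)
Step 8: (((u (\b.(\c.b))) (\h.(\g.(\i.((((\b.(\c.b)) h) i) g))))) p)
Step 9: (((u (\b.(\c.b))) (\h.(\g.(\i.(((\c.h) i) g))))) p)
Step 10: (((u (\b.(\c.b))) (\h.(\g.(\i.(h g))))) p)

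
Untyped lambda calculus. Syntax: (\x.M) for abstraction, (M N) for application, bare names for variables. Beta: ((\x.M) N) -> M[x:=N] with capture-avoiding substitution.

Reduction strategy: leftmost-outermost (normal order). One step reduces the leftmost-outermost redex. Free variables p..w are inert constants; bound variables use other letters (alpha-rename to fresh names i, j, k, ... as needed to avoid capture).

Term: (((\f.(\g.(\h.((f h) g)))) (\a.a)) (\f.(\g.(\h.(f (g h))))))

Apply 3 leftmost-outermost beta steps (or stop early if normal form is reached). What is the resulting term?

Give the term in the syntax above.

Answer: (\h.(h (\f.(\g.(\h.(f (g h)))))))

Derivation:
Step 0: (((\f.(\g.(\h.((f h) g)))) (\a.a)) (\f.(\g.(\h.(f (g h))))))
Step 1: ((\g.(\h.(((\a.a) h) g))) (\f.(\g.(\h.(f (g h))))))
Step 2: (\h.(((\a.a) h) (\f.(\g.(\h.(f (g h)))))))
Step 3: (\h.(h (\f.(\g.(\h.(f (g h)))))))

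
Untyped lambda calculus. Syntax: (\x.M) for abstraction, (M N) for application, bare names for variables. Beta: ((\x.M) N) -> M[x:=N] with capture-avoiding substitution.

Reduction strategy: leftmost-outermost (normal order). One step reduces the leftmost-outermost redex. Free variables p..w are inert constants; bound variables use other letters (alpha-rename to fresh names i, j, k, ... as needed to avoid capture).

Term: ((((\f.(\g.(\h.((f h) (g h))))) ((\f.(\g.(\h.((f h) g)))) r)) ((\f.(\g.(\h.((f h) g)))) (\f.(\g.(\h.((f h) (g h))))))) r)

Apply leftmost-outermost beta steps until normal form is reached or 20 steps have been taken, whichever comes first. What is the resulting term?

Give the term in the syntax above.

Answer: ((r (\h.(\i.((h i) (r i))))) r)

Derivation:
Step 0: ((((\f.(\g.(\h.((f h) (g h))))) ((\f.(\g.(\h.((f h) g)))) r)) ((\f.(\g.(\h.((f h) g)))) (\f.(\g.(\h.((f h) (g h))))))) r)
Step 1: (((\g.(\h.((((\f.(\g.(\h.((f h) g)))) r) h) (g h)))) ((\f.(\g.(\h.((f h) g)))) (\f.(\g.(\h.((f h) (g h))))))) r)
Step 2: ((\h.((((\f.(\g.(\h.((f h) g)))) r) h) (((\f.(\g.(\h.((f h) g)))) (\f.(\g.(\h.((f h) (g h)))))) h))) r)
Step 3: ((((\f.(\g.(\h.((f h) g)))) r) r) (((\f.(\g.(\h.((f h) g)))) (\f.(\g.(\h.((f h) (g h)))))) r))
Step 4: (((\g.(\h.((r h) g))) r) (((\f.(\g.(\h.((f h) g)))) (\f.(\g.(\h.((f h) (g h)))))) r))
Step 5: ((\h.((r h) r)) (((\f.(\g.(\h.((f h) g)))) (\f.(\g.(\h.((f h) (g h)))))) r))
Step 6: ((r (((\f.(\g.(\h.((f h) g)))) (\f.(\g.(\h.((f h) (g h)))))) r)) r)
Step 7: ((r ((\g.(\h.(((\f.(\g.(\h.((f h) (g h))))) h) g))) r)) r)
Step 8: ((r (\h.(((\f.(\g.(\h.((f h) (g h))))) h) r))) r)
Step 9: ((r (\h.((\g.(\i.((h i) (g i)))) r))) r)
Step 10: ((r (\h.(\i.((h i) (r i))))) r)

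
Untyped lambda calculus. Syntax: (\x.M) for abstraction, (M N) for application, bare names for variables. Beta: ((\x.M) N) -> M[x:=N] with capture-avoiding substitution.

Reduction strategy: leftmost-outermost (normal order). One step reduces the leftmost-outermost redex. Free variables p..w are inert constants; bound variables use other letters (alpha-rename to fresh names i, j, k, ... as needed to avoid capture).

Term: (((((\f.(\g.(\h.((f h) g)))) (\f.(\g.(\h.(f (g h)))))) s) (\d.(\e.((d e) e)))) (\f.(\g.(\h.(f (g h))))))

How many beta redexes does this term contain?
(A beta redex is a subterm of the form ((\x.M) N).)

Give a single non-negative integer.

Answer: 1

Derivation:
Term: (((((\f.(\g.(\h.((f h) g)))) (\f.(\g.(\h.(f (g h)))))) s) (\d.(\e.((d e) e)))) (\f.(\g.(\h.(f (g h))))))
  Redex: ((\f.(\g.(\h.((f h) g)))) (\f.(\g.(\h.(f (g h))))))
Total redexes: 1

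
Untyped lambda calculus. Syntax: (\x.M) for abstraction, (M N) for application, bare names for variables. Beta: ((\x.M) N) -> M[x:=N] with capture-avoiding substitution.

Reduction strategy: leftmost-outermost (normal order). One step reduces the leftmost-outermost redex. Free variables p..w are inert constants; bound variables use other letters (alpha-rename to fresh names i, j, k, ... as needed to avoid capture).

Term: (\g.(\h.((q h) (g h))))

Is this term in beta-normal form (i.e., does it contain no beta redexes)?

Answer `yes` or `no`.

Answer: yes

Derivation:
Term: (\g.(\h.((q h) (g h))))
No beta redexes found.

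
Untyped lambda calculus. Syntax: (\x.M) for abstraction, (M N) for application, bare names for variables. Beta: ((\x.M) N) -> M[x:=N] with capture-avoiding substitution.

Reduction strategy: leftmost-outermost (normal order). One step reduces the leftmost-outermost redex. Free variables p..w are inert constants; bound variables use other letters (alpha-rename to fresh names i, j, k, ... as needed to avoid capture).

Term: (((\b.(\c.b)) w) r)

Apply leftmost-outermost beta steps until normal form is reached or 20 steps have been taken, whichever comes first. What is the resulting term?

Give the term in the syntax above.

Answer: w

Derivation:
Step 0: (((\b.(\c.b)) w) r)
Step 1: ((\c.w) r)
Step 2: w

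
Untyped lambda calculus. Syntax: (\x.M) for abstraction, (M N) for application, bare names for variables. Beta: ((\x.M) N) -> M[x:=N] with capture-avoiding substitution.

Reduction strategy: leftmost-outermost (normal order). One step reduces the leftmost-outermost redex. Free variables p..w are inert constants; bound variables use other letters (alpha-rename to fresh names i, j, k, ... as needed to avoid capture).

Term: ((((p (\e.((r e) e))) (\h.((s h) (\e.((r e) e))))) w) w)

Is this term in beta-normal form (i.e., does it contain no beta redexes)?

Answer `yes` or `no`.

Term: ((((p (\e.((r e) e))) (\h.((s h) (\e.((r e) e))))) w) w)
No beta redexes found.

Answer: yes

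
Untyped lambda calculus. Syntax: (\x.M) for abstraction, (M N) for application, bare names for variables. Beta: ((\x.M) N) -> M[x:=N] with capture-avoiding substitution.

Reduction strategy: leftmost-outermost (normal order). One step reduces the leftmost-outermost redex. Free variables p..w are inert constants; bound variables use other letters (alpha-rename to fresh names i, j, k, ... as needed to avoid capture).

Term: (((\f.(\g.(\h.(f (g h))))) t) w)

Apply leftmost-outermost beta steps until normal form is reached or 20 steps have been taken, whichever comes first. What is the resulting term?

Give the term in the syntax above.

Step 0: (((\f.(\g.(\h.(f (g h))))) t) w)
Step 1: ((\g.(\h.(t (g h)))) w)
Step 2: (\h.(t (w h)))

Answer: (\h.(t (w h)))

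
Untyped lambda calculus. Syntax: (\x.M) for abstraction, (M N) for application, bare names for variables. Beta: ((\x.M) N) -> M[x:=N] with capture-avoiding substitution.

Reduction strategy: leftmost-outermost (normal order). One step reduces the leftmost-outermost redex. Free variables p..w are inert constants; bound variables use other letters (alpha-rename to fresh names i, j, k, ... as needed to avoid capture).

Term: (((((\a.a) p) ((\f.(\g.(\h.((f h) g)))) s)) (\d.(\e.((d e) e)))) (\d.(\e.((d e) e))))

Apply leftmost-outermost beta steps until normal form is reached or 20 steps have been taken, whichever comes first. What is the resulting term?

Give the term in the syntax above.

Step 0: (((((\a.a) p) ((\f.(\g.(\h.((f h) g)))) s)) (\d.(\e.((d e) e)))) (\d.(\e.((d e) e))))
Step 1: (((p ((\f.(\g.(\h.((f h) g)))) s)) (\d.(\e.((d e) e)))) (\d.(\e.((d e) e))))
Step 2: (((p (\g.(\h.((s h) g)))) (\d.(\e.((d e) e)))) (\d.(\e.((d e) e))))

Answer: (((p (\g.(\h.((s h) g)))) (\d.(\e.((d e) e)))) (\d.(\e.((d e) e))))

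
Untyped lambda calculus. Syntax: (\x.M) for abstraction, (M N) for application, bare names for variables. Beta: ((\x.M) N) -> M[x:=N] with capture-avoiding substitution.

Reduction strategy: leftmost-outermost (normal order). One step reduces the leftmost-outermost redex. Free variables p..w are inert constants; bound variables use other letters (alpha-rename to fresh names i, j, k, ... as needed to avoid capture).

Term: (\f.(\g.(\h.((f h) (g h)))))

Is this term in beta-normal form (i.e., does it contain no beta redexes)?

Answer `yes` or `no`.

Term: (\f.(\g.(\h.((f h) (g h)))))
No beta redexes found.

Answer: yes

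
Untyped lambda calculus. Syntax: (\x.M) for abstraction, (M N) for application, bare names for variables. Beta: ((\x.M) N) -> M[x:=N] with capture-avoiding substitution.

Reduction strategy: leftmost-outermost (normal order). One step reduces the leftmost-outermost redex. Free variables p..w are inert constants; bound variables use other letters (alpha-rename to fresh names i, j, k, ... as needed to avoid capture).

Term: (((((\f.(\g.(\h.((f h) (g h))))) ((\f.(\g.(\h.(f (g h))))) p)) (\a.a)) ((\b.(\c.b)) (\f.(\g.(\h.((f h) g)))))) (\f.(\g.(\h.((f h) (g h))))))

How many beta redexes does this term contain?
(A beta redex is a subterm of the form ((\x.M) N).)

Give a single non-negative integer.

Answer: 3

Derivation:
Term: (((((\f.(\g.(\h.((f h) (g h))))) ((\f.(\g.(\h.(f (g h))))) p)) (\a.a)) ((\b.(\c.b)) (\f.(\g.(\h.((f h) g)))))) (\f.(\g.(\h.((f h) (g h))))))
  Redex: ((\f.(\g.(\h.((f h) (g h))))) ((\f.(\g.(\h.(f (g h))))) p))
  Redex: ((\f.(\g.(\h.(f (g h))))) p)
  Redex: ((\b.(\c.b)) (\f.(\g.(\h.((f h) g)))))
Total redexes: 3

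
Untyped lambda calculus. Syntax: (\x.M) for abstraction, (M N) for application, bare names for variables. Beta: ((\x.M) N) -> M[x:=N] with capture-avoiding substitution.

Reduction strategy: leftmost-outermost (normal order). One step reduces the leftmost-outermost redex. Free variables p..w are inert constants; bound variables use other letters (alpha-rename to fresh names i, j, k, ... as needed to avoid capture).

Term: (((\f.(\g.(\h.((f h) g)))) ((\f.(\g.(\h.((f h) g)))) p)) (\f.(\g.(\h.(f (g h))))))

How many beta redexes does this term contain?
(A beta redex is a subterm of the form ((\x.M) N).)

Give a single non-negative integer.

Term: (((\f.(\g.(\h.((f h) g)))) ((\f.(\g.(\h.((f h) g)))) p)) (\f.(\g.(\h.(f (g h))))))
  Redex: ((\f.(\g.(\h.((f h) g)))) ((\f.(\g.(\h.((f h) g)))) p))
  Redex: ((\f.(\g.(\h.((f h) g)))) p)
Total redexes: 2

Answer: 2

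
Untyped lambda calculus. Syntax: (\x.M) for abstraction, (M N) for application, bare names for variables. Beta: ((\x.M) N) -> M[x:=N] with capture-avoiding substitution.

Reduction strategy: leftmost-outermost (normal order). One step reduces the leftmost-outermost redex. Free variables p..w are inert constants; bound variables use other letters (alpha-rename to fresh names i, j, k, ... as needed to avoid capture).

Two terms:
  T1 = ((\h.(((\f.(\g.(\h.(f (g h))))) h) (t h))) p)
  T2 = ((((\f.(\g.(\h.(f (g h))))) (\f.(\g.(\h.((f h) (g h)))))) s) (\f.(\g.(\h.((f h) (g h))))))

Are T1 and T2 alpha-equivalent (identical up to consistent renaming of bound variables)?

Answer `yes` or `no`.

Term 1: ((\h.(((\f.(\g.(\h.(f (g h))))) h) (t h))) p)
Term 2: ((((\f.(\g.(\h.(f (g h))))) (\f.(\g.(\h.((f h) (g h)))))) s) (\f.(\g.(\h.((f h) (g h))))))
Alpha-equivalence: compare structure up to binder renaming.
Result: False

Answer: no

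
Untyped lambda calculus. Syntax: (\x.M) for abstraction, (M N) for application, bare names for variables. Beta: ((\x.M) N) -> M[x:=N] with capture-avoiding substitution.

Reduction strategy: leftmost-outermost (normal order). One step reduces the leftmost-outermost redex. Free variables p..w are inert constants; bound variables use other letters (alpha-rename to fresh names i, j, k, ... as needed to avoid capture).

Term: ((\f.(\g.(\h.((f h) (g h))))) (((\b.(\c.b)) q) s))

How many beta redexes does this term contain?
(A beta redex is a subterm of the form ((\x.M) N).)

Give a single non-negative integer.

Answer: 2

Derivation:
Term: ((\f.(\g.(\h.((f h) (g h))))) (((\b.(\c.b)) q) s))
  Redex: ((\f.(\g.(\h.((f h) (g h))))) (((\b.(\c.b)) q) s))
  Redex: ((\b.(\c.b)) q)
Total redexes: 2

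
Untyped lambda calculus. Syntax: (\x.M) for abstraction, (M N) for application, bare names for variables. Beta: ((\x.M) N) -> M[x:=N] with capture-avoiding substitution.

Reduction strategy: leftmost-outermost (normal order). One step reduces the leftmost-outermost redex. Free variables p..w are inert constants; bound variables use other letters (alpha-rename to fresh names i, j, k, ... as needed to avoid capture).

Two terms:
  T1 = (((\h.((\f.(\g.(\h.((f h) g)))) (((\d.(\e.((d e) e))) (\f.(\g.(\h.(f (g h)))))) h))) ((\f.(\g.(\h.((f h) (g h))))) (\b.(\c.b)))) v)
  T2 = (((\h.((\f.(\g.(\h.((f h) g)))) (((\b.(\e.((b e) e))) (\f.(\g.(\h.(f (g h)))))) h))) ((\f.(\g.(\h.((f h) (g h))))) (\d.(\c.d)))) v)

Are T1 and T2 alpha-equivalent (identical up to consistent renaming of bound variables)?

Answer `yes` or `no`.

Answer: yes

Derivation:
Term 1: (((\h.((\f.(\g.(\h.((f h) g)))) (((\d.(\e.((d e) e))) (\f.(\g.(\h.(f (g h)))))) h))) ((\f.(\g.(\h.((f h) (g h))))) (\b.(\c.b)))) v)
Term 2: (((\h.((\f.(\g.(\h.((f h) g)))) (((\b.(\e.((b e) e))) (\f.(\g.(\h.(f (g h)))))) h))) ((\f.(\g.(\h.((f h) (g h))))) (\d.(\c.d)))) v)
Alpha-equivalence: compare structure up to binder renaming.
Result: True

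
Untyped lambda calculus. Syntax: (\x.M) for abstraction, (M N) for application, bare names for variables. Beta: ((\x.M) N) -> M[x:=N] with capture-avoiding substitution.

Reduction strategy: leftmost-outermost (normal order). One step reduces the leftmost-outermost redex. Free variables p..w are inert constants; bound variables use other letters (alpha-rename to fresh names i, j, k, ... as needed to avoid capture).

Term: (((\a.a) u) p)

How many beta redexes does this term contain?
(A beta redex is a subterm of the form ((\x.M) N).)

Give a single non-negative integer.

Answer: 1

Derivation:
Term: (((\a.a) u) p)
  Redex: ((\a.a) u)
Total redexes: 1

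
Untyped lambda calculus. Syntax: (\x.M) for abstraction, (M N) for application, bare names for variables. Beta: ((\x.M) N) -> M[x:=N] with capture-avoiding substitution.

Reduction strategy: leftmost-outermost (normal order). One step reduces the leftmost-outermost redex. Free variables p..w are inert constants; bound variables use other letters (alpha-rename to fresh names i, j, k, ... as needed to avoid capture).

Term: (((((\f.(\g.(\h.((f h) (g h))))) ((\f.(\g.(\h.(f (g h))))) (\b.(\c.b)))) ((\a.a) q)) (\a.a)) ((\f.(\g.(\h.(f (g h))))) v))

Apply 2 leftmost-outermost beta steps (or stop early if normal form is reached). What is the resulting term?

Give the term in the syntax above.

Step 0: (((((\f.(\g.(\h.((f h) (g h))))) ((\f.(\g.(\h.(f (g h))))) (\b.(\c.b)))) ((\a.a) q)) (\a.a)) ((\f.(\g.(\h.(f (g h))))) v))
Step 1: ((((\g.(\h.((((\f.(\g.(\h.(f (g h))))) (\b.(\c.b))) h) (g h)))) ((\a.a) q)) (\a.a)) ((\f.(\g.(\h.(f (g h))))) v))
Step 2: (((\h.((((\f.(\g.(\h.(f (g h))))) (\b.(\c.b))) h) (((\a.a) q) h))) (\a.a)) ((\f.(\g.(\h.(f (g h))))) v))

Answer: (((\h.((((\f.(\g.(\h.(f (g h))))) (\b.(\c.b))) h) (((\a.a) q) h))) (\a.a)) ((\f.(\g.(\h.(f (g h))))) v))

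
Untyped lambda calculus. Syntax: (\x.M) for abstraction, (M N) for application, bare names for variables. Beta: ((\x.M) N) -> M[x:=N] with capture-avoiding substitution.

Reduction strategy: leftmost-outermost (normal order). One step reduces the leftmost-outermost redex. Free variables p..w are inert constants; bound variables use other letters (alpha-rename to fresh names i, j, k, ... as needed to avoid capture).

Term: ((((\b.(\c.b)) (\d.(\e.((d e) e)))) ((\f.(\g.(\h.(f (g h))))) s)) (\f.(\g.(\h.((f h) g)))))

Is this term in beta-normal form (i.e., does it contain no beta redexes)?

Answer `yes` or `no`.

Answer: no

Derivation:
Term: ((((\b.(\c.b)) (\d.(\e.((d e) e)))) ((\f.(\g.(\h.(f (g h))))) s)) (\f.(\g.(\h.((f h) g)))))
Found 2 beta redex(es).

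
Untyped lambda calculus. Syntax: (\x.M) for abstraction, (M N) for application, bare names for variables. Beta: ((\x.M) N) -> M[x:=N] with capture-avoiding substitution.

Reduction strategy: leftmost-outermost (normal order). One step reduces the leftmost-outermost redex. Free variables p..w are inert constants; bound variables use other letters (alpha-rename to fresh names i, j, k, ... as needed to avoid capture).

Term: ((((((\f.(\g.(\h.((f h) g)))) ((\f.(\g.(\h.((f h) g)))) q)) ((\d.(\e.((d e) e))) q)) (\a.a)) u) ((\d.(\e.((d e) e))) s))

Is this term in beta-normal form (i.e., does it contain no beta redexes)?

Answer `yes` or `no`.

Answer: no

Derivation:
Term: ((((((\f.(\g.(\h.((f h) g)))) ((\f.(\g.(\h.((f h) g)))) q)) ((\d.(\e.((d e) e))) q)) (\a.a)) u) ((\d.(\e.((d e) e))) s))
Found 4 beta redex(es).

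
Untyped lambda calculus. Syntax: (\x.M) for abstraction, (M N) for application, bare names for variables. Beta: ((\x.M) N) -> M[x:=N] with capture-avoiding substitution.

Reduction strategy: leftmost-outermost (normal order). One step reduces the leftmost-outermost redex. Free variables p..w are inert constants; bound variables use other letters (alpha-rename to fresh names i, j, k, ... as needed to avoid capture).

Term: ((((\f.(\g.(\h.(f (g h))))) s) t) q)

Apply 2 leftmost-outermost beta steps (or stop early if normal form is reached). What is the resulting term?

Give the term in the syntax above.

Step 0: ((((\f.(\g.(\h.(f (g h))))) s) t) q)
Step 1: (((\g.(\h.(s (g h)))) t) q)
Step 2: ((\h.(s (t h))) q)

Answer: ((\h.(s (t h))) q)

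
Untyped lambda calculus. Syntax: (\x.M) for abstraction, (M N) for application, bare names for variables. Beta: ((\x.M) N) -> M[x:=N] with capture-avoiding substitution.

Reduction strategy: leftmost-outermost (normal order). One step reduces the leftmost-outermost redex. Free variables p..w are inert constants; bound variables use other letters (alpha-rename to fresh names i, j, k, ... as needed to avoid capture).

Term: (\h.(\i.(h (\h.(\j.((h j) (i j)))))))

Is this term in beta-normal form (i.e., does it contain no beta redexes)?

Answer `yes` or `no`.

Term: (\h.(\i.(h (\h.(\j.((h j) (i j)))))))
No beta redexes found.

Answer: yes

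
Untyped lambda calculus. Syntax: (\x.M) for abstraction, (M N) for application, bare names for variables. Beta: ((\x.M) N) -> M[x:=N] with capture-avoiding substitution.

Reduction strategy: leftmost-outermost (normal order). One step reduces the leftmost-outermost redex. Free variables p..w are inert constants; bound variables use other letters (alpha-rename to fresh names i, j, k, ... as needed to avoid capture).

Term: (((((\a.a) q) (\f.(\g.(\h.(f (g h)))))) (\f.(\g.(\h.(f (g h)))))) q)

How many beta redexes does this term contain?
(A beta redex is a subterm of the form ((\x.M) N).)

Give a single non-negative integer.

Term: (((((\a.a) q) (\f.(\g.(\h.(f (g h)))))) (\f.(\g.(\h.(f (g h)))))) q)
  Redex: ((\a.a) q)
Total redexes: 1

Answer: 1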